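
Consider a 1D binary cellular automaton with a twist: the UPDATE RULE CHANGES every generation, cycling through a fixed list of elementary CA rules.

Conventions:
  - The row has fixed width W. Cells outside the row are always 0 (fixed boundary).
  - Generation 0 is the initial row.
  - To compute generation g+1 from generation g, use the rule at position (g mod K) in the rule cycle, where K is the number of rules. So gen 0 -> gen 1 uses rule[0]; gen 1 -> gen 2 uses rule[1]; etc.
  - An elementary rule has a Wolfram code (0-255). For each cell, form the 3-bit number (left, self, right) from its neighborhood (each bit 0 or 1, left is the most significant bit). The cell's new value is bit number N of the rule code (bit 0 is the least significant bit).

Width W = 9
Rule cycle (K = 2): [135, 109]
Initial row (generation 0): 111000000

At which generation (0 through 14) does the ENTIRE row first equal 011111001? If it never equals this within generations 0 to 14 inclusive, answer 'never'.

Answer: 5

Derivation:
Gen 0: 111000000
Gen 1 (rule 135): 010011111
Gen 2 (rule 109): 010010001
Gen 3 (rule 135): 110110111
Gen 4 (rule 109): 111111101
Gen 5 (rule 135): 011111001
Gen 6 (rule 109): 010001001
Gen 7 (rule 135): 110111011
Gen 8 (rule 109): 111101111
Gen 9 (rule 135): 011000110
Gen 10 (rule 109): 011010110
Gen 11 (rule 135): 100010000
Gen 12 (rule 109): 101010111
Gen 13 (rule 135): 101010010
Gen 14 (rule 109): 111110010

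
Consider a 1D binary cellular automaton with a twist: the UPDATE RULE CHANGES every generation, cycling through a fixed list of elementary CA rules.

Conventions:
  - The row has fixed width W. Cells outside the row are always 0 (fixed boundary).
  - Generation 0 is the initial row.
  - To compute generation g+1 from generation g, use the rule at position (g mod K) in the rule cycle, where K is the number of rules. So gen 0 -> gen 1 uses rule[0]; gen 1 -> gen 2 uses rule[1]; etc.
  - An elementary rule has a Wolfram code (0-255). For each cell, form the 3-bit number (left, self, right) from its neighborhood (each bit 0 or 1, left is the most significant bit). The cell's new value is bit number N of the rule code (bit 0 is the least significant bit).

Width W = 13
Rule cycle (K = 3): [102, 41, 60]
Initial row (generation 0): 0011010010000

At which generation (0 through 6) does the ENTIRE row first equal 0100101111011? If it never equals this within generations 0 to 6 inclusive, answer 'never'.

Gen 0: 0011010010000
Gen 1 (rule 102): 0101110110000
Gen 2 (rule 41): 0011001100111
Gen 3 (rule 60): 0010101010100
Gen 4 (rule 102): 0111111111100
Gen 5 (rule 41): 0100000000001
Gen 6 (rule 60): 0110000000001

Answer: never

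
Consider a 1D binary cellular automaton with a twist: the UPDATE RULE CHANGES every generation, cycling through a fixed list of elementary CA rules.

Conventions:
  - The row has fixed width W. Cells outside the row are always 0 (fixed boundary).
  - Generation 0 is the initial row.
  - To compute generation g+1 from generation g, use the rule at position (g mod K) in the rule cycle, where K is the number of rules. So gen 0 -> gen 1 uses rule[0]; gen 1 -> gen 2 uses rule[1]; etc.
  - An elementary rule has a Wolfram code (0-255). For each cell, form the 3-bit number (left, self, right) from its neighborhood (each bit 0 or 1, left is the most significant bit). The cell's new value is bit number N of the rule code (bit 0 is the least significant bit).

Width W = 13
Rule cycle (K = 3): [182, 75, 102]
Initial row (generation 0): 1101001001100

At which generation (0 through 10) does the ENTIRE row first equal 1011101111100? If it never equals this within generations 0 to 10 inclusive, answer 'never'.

Answer: 7

Derivation:
Gen 0: 1101001001100
Gen 1 (rule 182): 0011111110010
Gen 2 (rule 75): 1110000010100
Gen 3 (rule 102): 0010000111100
Gen 4 (rule 182): 0111001011010
Gen 5 (rule 75): 1101010011000
Gen 6 (rule 102): 0111110101000
Gen 7 (rule 182): 1011101111100
Gen 8 (rule 75): 0010101000101
Gen 9 (rule 102): 0111111001111
Gen 10 (rule 182): 1011110110110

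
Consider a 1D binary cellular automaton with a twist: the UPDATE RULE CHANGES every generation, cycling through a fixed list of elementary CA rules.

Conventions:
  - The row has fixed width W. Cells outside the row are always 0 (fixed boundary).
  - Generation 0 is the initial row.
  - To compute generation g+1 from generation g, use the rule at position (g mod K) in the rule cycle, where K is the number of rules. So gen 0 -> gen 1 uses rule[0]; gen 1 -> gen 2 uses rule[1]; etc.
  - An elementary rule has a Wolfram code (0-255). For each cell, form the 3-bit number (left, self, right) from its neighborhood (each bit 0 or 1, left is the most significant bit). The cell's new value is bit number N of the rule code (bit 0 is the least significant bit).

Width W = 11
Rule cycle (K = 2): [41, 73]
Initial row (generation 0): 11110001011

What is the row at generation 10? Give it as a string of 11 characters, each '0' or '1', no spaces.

Gen 0: 11110001011
Gen 1 (rule 41): 10000100110
Gen 2 (rule 73): 00110000110
Gen 3 (rule 41): 10100110100
Gen 4 (rule 73): 00000110001
Gen 5 (rule 41): 11110100100
Gen 6 (rule 73): 10010000001
Gen 7 (rule 41): 00000111100
Gen 8 (rule 73): 11110100101
Gen 9 (rule 41): 10001000010
Gen 10 (rule 73): 00100011000

Answer: 00100011000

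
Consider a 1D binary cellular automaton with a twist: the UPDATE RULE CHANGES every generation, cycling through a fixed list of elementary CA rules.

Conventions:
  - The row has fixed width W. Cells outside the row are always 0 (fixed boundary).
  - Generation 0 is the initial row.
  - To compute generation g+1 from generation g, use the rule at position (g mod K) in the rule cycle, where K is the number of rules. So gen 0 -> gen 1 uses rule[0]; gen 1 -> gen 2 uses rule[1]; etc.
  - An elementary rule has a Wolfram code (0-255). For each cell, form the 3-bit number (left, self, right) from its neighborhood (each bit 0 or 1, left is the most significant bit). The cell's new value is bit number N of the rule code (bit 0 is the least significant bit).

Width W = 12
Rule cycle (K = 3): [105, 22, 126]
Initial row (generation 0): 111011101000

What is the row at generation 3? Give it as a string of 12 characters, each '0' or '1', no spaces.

Answer: 110000011110

Derivation:
Gen 0: 111011101000
Gen 1 (rule 105): 101110110011
Gen 2 (rule 22): 100000001100
Gen 3 (rule 126): 110000011110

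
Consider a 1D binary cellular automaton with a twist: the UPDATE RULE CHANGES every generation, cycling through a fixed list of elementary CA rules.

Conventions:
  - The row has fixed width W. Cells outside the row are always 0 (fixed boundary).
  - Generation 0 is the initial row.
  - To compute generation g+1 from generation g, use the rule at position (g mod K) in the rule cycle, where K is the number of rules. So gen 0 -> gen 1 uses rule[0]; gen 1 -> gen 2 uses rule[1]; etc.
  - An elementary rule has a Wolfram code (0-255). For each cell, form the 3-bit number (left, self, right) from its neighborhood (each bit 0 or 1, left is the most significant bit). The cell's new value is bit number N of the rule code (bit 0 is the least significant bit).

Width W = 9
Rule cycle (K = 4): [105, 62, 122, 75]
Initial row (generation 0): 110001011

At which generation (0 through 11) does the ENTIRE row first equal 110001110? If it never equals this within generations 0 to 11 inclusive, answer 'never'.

Gen 0: 110001011
Gen 1 (rule 105): 110100111
Gen 2 (rule 62): 101111100
Gen 3 (rule 122): 011000110
Gen 4 (rule 75): 111011110
Gen 5 (rule 105): 101110010
Gen 6 (rule 62): 111001111
Gen 7 (rule 122): 101111001
Gen 8 (rule 75): 001001010
Gen 9 (rule 105): 100000100
Gen 10 (rule 62): 110001110
Gen 11 (rule 122): 111011011

Answer: 10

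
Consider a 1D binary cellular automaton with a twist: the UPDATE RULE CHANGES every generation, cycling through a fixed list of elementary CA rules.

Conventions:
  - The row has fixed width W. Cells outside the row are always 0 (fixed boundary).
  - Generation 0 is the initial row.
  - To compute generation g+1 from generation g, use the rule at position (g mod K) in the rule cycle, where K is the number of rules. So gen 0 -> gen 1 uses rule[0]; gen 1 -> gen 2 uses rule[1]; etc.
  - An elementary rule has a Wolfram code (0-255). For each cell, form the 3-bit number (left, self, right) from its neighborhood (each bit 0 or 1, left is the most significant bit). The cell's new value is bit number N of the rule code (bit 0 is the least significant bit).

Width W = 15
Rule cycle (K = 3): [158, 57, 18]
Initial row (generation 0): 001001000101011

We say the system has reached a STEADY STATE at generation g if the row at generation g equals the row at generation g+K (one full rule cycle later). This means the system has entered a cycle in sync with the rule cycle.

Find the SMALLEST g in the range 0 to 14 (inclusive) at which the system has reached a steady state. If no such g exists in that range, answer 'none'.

Gen 0: 001001000101011
Gen 1 (rule 158): 011111101101010
Gen 2 (rule 57): 010000011010101
Gen 3 (rule 18): 101000100000000
Gen 4 (rule 158): 101101110000000
Gen 5 (rule 57): 011011001111111
Gen 6 (rule 18): 100000110000000
Gen 7 (rule 158): 110001101000000
Gen 8 (rule 57): 101101010111111
Gen 9 (rule 18): 000000000000000
Gen 10 (rule 158): 000000000000000
Gen 11 (rule 57): 111111111111111
Gen 12 (rule 18): 000000000000000
Gen 13 (rule 158): 000000000000000
Gen 14 (rule 57): 111111111111111
Gen 15 (rule 18): 000000000000000
Gen 16 (rule 158): 000000000000000
Gen 17 (rule 57): 111111111111111

Answer: 9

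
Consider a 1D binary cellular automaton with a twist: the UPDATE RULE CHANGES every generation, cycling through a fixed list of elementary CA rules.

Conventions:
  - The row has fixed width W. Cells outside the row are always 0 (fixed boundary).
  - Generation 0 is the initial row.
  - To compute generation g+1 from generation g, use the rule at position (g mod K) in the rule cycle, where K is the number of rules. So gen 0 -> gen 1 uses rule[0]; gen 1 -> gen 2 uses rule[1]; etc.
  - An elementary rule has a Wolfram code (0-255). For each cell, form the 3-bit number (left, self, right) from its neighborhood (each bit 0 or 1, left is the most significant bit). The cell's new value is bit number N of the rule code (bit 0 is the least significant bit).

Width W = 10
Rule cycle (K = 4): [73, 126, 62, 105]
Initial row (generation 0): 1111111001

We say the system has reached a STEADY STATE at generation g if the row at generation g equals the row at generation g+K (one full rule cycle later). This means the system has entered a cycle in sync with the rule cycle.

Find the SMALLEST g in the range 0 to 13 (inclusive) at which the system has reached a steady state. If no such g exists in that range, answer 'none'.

Answer: none

Derivation:
Gen 0: 1111111001
Gen 1 (rule 73): 1000001000
Gen 2 (rule 126): 1100011100
Gen 3 (rule 62): 1010110010
Gen 4 (rule 105): 0101110000
Gen 5 (rule 73): 0001010111
Gen 6 (rule 126): 0011111101
Gen 7 (rule 62): 0110000011
Gen 8 (rule 105): 0110111011
Gen 9 (rule 73): 0110101011
Gen 10 (rule 126): 1111111111
Gen 11 (rule 62): 1000000000
Gen 12 (rule 105): 0011111111
Gen 13 (rule 73): 1010000001
Gen 14 (rule 126): 1111000011
Gen 15 (rule 62): 1000100110
Gen 16 (rule 105): 0010000110
Gen 17 (rule 73): 1000110110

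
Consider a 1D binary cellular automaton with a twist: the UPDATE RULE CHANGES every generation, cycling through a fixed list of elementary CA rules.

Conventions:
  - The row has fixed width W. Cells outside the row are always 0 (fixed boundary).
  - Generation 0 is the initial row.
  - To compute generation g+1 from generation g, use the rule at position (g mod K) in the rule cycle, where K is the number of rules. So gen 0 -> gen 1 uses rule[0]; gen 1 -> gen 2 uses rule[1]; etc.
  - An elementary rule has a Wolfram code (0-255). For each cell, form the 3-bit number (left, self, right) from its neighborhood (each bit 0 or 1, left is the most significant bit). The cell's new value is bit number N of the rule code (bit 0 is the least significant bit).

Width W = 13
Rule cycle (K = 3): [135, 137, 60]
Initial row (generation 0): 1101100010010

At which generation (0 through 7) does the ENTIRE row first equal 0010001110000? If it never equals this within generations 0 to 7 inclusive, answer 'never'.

Gen 0: 1101100010010
Gen 1 (rule 135): 0000001110110
Gen 2 (rule 137): 1111101100100
Gen 3 (rule 60): 1000011010110
Gen 4 (rule 135): 1011100010000
Gen 5 (rule 137): 0011001000111
Gen 6 (rule 60): 0010101100100
Gen 7 (rule 135): 1110100001101

Answer: never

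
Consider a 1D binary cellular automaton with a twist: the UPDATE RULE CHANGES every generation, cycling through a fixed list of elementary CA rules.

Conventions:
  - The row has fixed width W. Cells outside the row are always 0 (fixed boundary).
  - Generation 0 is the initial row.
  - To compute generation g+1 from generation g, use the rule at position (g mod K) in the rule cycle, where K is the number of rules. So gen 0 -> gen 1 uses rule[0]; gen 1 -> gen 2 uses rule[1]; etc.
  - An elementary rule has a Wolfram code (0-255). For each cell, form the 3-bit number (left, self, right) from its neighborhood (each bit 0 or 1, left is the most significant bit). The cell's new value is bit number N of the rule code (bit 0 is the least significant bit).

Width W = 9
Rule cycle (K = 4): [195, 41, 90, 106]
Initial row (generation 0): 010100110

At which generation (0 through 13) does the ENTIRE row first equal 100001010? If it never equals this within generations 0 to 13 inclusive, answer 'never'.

Gen 0: 010100110
Gen 1 (rule 195): 100001010
Gen 2 (rule 41): 001100100
Gen 3 (rule 90): 011111010
Gen 4 (rule 106): 110001100
Gen 5 (rule 195): 010110101
Gen 6 (rule 41): 001101010
Gen 7 (rule 90): 011100001
Gen 8 (rule 106): 110100010
Gen 9 (rule 195): 010001100
Gen 10 (rule 41): 000101001
Gen 11 (rule 90): 001000110
Gen 12 (rule 106): 010001110
Gen 13 (rule 195): 100110110

Answer: 1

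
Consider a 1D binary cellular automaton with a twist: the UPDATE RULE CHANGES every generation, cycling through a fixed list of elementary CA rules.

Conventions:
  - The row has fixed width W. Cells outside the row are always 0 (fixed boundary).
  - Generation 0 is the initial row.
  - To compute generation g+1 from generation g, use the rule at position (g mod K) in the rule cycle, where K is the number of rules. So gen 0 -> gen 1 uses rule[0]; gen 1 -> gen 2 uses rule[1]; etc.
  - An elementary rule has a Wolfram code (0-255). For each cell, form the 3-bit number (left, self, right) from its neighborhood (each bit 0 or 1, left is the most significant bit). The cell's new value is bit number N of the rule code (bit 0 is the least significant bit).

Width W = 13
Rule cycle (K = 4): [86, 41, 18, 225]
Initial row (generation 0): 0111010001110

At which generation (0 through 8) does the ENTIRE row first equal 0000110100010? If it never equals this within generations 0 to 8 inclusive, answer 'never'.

Answer: 2

Derivation:
Gen 0: 0111010001110
Gen 1 (rule 86): 1001011010011
Gen 2 (rule 41): 0000110100010
Gen 3 (rule 18): 0001000010101
Gen 4 (rule 225): 1100011001010
Gen 5 (rule 86): 0110101111011
Gen 6 (rule 41): 0101011000110
Gen 7 (rule 18): 1000000101001
Gen 8 (rule 225): 0011110010000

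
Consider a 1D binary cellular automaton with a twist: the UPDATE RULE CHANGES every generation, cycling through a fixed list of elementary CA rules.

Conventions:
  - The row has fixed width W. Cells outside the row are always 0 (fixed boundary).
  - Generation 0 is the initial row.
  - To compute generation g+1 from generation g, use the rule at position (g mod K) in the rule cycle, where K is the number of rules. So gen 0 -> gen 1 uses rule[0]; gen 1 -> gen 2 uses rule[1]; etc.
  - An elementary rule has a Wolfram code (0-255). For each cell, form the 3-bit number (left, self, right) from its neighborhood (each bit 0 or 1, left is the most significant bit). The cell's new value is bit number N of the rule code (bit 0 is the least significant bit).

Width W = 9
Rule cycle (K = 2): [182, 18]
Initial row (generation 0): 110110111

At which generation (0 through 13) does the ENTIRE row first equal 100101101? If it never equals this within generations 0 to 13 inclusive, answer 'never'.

Answer: never

Derivation:
Gen 0: 110110111
Gen 1 (rule 182): 001001010
Gen 2 (rule 18): 010110001
Gen 3 (rule 182): 111001011
Gen 4 (rule 18): 000110000
Gen 5 (rule 182): 001001000
Gen 6 (rule 18): 010110100
Gen 7 (rule 182): 111001110
Gen 8 (rule 18): 000110001
Gen 9 (rule 182): 001001011
Gen 10 (rule 18): 010110000
Gen 11 (rule 182): 111001000
Gen 12 (rule 18): 000110100
Gen 13 (rule 182): 001001110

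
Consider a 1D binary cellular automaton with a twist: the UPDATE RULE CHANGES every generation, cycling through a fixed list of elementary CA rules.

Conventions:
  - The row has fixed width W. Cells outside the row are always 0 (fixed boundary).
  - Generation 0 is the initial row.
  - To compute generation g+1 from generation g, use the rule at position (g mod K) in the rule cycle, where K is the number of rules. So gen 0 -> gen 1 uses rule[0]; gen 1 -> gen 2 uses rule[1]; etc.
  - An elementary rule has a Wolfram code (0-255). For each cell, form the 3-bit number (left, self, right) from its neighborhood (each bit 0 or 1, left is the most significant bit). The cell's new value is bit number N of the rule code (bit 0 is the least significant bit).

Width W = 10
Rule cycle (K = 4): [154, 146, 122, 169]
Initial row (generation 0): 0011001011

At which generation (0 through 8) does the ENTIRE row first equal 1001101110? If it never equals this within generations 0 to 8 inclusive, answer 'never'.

Gen 0: 0011001011
Gen 1 (rule 154): 0110110010
Gen 2 (rule 146): 1000001101
Gen 3 (rule 122): 0100011110
Gen 4 (rule 169): 0001011100
Gen 5 (rule 154): 0010011010
Gen 6 (rule 146): 0101100001
Gen 7 (rule 122): 1011110010
Gen 8 (rule 169): 0111100000

Answer: never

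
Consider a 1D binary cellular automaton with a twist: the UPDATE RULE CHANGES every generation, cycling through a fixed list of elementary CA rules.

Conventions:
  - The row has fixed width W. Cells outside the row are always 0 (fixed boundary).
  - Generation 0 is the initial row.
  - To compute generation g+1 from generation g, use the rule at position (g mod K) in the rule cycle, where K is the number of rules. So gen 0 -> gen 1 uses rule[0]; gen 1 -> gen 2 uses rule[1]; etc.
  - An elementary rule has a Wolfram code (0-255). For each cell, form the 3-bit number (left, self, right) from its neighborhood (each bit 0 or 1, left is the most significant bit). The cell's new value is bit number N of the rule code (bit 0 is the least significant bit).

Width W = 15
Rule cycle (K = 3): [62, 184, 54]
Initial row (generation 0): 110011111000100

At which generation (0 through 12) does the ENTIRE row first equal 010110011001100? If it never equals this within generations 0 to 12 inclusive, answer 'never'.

Answer: never

Derivation:
Gen 0: 110011111000100
Gen 1 (rule 62): 101110000101110
Gen 2 (rule 184): 011101000011101
Gen 3 (rule 54): 100011100100011
Gen 4 (rule 62): 110110011110110
Gen 5 (rule 184): 101101011101101
Gen 6 (rule 54): 110011100010011
Gen 7 (rule 62): 101110010111110
Gen 8 (rule 184): 011101001111101
Gen 9 (rule 54): 100011110000011
Gen 10 (rule 62): 110110001000110
Gen 11 (rule 184): 101101000100101
Gen 12 (rule 54): 110011101111111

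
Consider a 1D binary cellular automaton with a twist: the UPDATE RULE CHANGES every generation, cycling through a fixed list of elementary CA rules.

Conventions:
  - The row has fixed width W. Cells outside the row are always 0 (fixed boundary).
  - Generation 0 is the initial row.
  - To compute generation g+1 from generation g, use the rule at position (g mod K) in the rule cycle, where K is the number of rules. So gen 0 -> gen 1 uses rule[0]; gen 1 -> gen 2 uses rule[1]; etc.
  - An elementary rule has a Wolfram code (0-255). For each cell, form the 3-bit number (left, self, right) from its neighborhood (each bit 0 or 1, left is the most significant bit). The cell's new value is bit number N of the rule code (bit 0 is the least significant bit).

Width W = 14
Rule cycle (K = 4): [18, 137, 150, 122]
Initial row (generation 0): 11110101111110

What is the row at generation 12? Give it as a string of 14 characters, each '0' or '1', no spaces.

Answer: 11000000000011

Derivation:
Gen 0: 11110101111110
Gen 1 (rule 18): 00000000000001
Gen 2 (rule 137): 11111111111100
Gen 3 (rule 150): 01111111111010
Gen 4 (rule 122): 11000000001101
Gen 5 (rule 18): 00100000010000
Gen 6 (rule 137): 10001111000111
Gen 7 (rule 150): 11010110101010
Gen 8 (rule 122): 11101111010101
Gen 9 (rule 18): 00000000000000
Gen 10 (rule 137): 11111111111111
Gen 11 (rule 150): 01111111111110
Gen 12 (rule 122): 11000000000011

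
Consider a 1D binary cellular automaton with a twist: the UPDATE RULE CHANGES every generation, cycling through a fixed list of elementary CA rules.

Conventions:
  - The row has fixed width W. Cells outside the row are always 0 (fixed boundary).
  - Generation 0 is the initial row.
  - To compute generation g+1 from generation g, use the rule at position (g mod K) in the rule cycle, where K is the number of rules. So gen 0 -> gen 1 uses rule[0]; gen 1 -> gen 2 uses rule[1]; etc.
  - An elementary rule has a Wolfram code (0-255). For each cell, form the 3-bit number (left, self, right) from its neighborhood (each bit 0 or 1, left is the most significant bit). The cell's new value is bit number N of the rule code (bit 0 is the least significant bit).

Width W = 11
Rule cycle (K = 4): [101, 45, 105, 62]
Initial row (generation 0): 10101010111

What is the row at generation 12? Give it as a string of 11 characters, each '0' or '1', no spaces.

Answer: 00011110111

Derivation:
Gen 0: 10101010111
Gen 1 (rule 101): 11111111001
Gen 2 (rule 45): 10000000001
Gen 3 (rule 105): 00111111100
Gen 4 (rule 62): 01100000010
Gen 5 (rule 101): 00101111010
Gen 6 (rule 45): 10111000110
Gen 7 (rule 105): 01101010110
Gen 8 (rule 62): 11011111101
Gen 9 (rule 101): 01100000111
Gen 10 (rule 45): 01001110100
Gen 11 (rule 105): 00001011001
Gen 12 (rule 62): 00011110111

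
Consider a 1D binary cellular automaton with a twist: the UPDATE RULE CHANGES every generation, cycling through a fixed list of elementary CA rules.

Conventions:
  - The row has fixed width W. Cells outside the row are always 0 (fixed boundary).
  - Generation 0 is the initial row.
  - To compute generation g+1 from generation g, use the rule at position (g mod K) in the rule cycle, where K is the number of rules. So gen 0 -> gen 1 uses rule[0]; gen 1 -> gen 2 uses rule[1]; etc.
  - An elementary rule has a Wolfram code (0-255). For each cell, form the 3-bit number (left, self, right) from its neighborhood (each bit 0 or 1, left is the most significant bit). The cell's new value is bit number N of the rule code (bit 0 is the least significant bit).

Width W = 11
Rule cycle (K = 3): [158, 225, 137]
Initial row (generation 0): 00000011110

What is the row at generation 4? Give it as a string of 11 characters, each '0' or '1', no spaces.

Answer: 11010111010

Derivation:
Gen 0: 00000011110
Gen 1 (rule 158): 00000111101
Gen 2 (rule 225): 11110011110
Gen 3 (rule 137): 11100011100
Gen 4 (rule 158): 11010111010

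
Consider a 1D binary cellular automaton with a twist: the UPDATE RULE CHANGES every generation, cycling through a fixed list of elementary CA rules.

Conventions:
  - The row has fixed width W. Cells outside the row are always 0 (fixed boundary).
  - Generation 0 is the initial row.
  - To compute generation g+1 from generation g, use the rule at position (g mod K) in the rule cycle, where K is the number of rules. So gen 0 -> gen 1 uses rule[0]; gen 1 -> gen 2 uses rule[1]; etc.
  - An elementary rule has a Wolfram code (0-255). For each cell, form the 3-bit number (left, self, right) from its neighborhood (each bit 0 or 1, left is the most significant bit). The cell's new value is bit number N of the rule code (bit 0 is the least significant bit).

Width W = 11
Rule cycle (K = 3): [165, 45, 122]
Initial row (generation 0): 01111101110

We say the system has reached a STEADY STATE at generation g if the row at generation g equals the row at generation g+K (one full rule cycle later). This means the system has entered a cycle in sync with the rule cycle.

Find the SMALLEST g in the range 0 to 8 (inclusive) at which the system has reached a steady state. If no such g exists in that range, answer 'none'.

Answer: none

Derivation:
Gen 0: 01111101110
Gen 1 (rule 165): 00111010100
Gen 2 (rule 45): 10100111101
Gen 3 (rule 122): 01011100110
Gen 4 (rule 165): 01101000000
Gen 5 (rule 45): 01011011111
Gen 6 (rule 122): 10111110001
Gen 7 (rule 165): 11011100101
Gen 8 (rule 45): 10110000111
Gen 9 (rule 122): 01111001101
Gen 10 (rule 165): 00110000011
Gen 11 (rule 45): 10100111010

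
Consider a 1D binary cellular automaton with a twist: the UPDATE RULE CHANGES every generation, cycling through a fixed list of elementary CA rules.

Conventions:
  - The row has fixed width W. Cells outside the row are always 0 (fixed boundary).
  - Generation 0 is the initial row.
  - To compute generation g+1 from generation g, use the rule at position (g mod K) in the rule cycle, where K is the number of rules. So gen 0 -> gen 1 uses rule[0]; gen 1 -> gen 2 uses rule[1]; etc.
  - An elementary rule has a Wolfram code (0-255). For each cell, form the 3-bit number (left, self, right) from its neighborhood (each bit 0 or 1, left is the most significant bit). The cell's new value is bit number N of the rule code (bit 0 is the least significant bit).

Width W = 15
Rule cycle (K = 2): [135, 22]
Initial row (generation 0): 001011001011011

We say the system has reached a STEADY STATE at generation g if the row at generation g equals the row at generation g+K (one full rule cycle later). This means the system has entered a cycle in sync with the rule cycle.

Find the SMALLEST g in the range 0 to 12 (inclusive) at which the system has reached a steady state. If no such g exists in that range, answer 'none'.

Answer: 4

Derivation:
Gen 0: 001011001011011
Gen 1 (rule 135): 111000011000000
Gen 2 (rule 22): 000100100100000
Gen 3 (rule 135): 111101101101111
Gen 4 (rule 22): 000000000000000
Gen 5 (rule 135): 111111111111111
Gen 6 (rule 22): 000000000000000
Gen 7 (rule 135): 111111111111111
Gen 8 (rule 22): 000000000000000
Gen 9 (rule 135): 111111111111111
Gen 10 (rule 22): 000000000000000
Gen 11 (rule 135): 111111111111111
Gen 12 (rule 22): 000000000000000
Gen 13 (rule 135): 111111111111111
Gen 14 (rule 22): 000000000000000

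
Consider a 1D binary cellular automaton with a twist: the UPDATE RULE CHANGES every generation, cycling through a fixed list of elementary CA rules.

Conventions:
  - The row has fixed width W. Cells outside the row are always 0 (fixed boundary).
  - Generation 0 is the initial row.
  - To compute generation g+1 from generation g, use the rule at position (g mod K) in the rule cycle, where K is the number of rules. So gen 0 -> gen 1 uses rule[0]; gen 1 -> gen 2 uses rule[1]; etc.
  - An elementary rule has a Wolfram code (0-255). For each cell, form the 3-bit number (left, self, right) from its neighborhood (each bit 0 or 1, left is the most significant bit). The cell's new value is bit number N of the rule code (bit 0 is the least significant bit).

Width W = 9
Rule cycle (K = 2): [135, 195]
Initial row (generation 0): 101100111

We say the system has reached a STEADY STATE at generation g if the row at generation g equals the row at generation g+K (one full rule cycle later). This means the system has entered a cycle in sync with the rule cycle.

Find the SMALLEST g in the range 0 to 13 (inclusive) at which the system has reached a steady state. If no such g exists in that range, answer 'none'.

Gen 0: 101100111
Gen 1 (rule 135): 100001010
Gen 2 (rule 195): 001110000
Gen 3 (rule 135): 110100111
Gen 4 (rule 195): 010001011
Gen 5 (rule 135): 110111000
Gen 6 (rule 195): 010011011
Gen 7 (rule 135): 110100000
Gen 8 (rule 195): 010001111
Gen 9 (rule 135): 110110110
Gen 10 (rule 195): 010010010
Gen 11 (rule 135): 110110110
Gen 12 (rule 195): 010010010
Gen 13 (rule 135): 110110110
Gen 14 (rule 195): 010010010
Gen 15 (rule 135): 110110110

Answer: 9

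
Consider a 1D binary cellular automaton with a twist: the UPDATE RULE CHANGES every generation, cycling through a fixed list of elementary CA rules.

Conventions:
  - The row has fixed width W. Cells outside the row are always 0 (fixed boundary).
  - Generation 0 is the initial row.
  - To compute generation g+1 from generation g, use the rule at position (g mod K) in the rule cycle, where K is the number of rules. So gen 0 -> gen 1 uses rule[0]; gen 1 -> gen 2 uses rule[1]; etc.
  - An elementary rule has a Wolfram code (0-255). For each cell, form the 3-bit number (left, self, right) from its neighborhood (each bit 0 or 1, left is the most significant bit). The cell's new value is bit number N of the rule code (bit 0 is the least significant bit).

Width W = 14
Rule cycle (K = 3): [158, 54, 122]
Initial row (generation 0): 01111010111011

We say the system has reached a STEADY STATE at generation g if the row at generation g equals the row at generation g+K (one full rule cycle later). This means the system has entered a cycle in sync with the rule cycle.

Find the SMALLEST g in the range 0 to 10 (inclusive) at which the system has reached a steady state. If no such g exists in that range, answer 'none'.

Gen 0: 01111010111011
Gen 1 (rule 158): 11110010110010
Gen 2 (rule 54): 00001111001111
Gen 3 (rule 122): 00011001111001
Gen 4 (rule 158): 00110111110111
Gen 5 (rule 54): 01001000001000
Gen 6 (rule 122): 10110100010100
Gen 7 (rule 158): 10100110110110
Gen 8 (rule 54): 11111001001001
Gen 9 (rule 122): 10001110110110
Gen 10 (rule 158): 11011100100101
Gen 11 (rule 54): 00100011111111
Gen 12 (rule 122): 01010110000001
Gen 13 (rule 158): 11010101000011

Answer: none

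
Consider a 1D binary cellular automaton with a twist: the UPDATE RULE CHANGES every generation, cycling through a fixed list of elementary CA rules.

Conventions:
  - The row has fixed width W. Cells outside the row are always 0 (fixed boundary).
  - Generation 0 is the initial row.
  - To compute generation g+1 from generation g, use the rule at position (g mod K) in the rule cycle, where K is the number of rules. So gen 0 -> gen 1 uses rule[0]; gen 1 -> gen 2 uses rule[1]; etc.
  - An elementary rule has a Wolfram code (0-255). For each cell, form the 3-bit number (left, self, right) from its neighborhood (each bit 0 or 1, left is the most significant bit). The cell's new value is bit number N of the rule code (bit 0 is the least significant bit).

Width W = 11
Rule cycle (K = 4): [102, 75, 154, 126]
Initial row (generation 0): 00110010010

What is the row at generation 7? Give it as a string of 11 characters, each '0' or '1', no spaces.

Answer: 11111111101

Derivation:
Gen 0: 00110010010
Gen 1 (rule 102): 01010110110
Gen 2 (rule 75): 10000110110
Gen 3 (rule 154): 01001100101
Gen 4 (rule 126): 11111111111
Gen 5 (rule 102): 00000000001
Gen 6 (rule 75): 11111111110
Gen 7 (rule 154): 11111111101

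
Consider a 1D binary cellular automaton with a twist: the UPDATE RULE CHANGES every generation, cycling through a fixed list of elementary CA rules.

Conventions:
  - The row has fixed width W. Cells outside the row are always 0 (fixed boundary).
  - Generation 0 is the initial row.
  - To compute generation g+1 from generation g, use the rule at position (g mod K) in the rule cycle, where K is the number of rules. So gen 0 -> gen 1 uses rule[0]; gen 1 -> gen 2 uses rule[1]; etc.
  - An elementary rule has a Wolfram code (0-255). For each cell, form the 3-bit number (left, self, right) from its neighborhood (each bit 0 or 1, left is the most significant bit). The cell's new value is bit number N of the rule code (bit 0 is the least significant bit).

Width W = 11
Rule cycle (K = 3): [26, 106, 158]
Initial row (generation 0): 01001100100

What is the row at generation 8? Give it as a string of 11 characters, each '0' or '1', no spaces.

Gen 0: 01001100100
Gen 1 (rule 26): 10111011010
Gen 2 (rule 106): 01101111100
Gen 3 (rule 158): 11001111010
Gen 4 (rule 26): 10111000001
Gen 5 (rule 106): 01101000010
Gen 6 (rule 158): 11001100111
Gen 7 (rule 26): 10111011100
Gen 8 (rule 106): 01101110100

Answer: 01101110100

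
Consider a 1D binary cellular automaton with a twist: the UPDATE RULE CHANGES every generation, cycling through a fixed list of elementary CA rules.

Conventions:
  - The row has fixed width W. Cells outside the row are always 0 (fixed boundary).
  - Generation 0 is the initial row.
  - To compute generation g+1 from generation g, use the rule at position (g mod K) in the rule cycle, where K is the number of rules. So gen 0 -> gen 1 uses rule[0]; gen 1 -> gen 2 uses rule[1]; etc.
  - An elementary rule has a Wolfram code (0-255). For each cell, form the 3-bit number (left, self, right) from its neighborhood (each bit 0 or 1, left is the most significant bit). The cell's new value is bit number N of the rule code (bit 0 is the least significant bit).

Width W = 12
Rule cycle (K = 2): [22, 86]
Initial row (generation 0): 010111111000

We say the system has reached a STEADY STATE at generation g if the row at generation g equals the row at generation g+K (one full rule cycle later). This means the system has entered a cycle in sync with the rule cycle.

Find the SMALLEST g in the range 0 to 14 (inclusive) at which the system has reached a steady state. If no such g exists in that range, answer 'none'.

Answer: 5

Derivation:
Gen 0: 010111111000
Gen 1 (rule 22): 110000000100
Gen 2 (rule 86): 011000001110
Gen 3 (rule 22): 100100010001
Gen 4 (rule 86): 111110111011
Gen 5 (rule 22): 000000000000
Gen 6 (rule 86): 000000000000
Gen 7 (rule 22): 000000000000
Gen 8 (rule 86): 000000000000
Gen 9 (rule 22): 000000000000
Gen 10 (rule 86): 000000000000
Gen 11 (rule 22): 000000000000
Gen 12 (rule 86): 000000000000
Gen 13 (rule 22): 000000000000
Gen 14 (rule 86): 000000000000
Gen 15 (rule 22): 000000000000
Gen 16 (rule 86): 000000000000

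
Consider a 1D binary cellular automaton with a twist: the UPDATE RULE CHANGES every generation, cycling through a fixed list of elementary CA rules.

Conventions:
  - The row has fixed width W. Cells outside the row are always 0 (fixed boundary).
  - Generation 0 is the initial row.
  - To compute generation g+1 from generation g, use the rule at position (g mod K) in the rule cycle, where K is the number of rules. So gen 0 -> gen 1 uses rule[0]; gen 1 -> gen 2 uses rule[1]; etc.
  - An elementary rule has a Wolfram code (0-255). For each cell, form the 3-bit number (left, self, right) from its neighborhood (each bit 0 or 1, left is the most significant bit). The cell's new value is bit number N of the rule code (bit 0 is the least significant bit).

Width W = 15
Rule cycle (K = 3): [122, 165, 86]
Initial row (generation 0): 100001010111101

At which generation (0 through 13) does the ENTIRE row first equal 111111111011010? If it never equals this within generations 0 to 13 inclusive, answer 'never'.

Answer: 7

Derivation:
Gen 0: 100001010111101
Gen 1 (rule 122): 010010101100110
Gen 2 (rule 165): 010011110000000
Gen 3 (rule 86): 111100011000000
Gen 4 (rule 122): 100110111100000
Gen 5 (rule 165): 100001011001111
Gen 6 (rule 86): 110011001110001
Gen 7 (rule 122): 111111111011010
Gen 8 (rule 165): 011111110100110
Gen 9 (rule 86): 100000010111011
Gen 10 (rule 122): 010000101101111
Gen 11 (rule 165): 010110110010110
Gen 12 (rule 86): 110010011110011
Gen 13 (rule 122): 111101110011111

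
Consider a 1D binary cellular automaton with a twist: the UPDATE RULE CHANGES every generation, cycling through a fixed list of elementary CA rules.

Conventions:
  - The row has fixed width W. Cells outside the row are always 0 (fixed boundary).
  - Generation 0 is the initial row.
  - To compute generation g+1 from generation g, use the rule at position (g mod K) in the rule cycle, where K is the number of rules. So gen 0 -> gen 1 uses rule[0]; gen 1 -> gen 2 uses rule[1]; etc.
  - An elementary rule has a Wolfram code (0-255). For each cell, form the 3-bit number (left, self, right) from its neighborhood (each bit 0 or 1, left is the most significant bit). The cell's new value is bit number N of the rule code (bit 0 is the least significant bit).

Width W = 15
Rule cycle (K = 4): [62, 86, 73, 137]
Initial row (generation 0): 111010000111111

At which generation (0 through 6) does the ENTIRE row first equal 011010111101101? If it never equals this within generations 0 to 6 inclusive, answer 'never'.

Gen 0: 111010000111111
Gen 1 (rule 62): 100111001100000
Gen 2 (rule 86): 111001110110000
Gen 3 (rule 73): 101001010110111
Gen 4 (rule 137): 000000000100110
Gen 5 (rule 62): 000000001111101
Gen 6 (rule 86): 000000010000101

Answer: never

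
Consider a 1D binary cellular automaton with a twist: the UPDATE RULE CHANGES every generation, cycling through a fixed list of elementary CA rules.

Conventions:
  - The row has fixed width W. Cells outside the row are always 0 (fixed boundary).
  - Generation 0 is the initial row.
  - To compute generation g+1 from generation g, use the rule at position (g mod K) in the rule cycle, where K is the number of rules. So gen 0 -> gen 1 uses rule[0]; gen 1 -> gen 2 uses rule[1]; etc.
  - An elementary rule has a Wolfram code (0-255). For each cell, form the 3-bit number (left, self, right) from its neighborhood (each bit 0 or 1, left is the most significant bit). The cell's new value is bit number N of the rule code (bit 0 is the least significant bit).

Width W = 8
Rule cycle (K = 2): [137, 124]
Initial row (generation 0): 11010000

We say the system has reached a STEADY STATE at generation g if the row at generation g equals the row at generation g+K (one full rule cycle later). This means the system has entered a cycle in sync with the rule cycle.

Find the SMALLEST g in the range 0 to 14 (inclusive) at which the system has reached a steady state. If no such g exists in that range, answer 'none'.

Gen 0: 11010000
Gen 1 (rule 137): 10000111
Gen 2 (rule 124): 11000101
Gen 3 (rule 137): 10010000
Gen 4 (rule 124): 11011000
Gen 5 (rule 137): 10010011
Gen 6 (rule 124): 11011011
Gen 7 (rule 137): 10010010
Gen 8 (rule 124): 11011011
Gen 9 (rule 137): 10010010
Gen 10 (rule 124): 11011011
Gen 11 (rule 137): 10010010
Gen 12 (rule 124): 11011011
Gen 13 (rule 137): 10010010
Gen 14 (rule 124): 11011011
Gen 15 (rule 137): 10010010
Gen 16 (rule 124): 11011011

Answer: 6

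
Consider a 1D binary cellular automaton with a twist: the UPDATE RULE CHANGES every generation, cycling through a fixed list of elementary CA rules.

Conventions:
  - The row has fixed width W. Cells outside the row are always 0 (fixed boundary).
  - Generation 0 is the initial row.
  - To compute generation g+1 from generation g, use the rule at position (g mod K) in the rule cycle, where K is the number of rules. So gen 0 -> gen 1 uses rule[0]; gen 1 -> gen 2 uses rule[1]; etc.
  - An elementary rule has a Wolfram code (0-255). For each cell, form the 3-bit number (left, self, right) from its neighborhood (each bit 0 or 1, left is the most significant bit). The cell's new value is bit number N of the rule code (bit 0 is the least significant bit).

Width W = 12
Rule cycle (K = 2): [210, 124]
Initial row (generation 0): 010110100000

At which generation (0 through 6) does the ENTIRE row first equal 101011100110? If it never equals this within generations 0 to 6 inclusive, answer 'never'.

Gen 0: 010110100000
Gen 1 (rule 210): 100010010000
Gen 2 (rule 124): 110011011000
Gen 3 (rule 210): 011101001100
Gen 4 (rule 124): 010111101110
Gen 5 (rule 210): 100011100111
Gen 6 (rule 124): 110010110101

Answer: never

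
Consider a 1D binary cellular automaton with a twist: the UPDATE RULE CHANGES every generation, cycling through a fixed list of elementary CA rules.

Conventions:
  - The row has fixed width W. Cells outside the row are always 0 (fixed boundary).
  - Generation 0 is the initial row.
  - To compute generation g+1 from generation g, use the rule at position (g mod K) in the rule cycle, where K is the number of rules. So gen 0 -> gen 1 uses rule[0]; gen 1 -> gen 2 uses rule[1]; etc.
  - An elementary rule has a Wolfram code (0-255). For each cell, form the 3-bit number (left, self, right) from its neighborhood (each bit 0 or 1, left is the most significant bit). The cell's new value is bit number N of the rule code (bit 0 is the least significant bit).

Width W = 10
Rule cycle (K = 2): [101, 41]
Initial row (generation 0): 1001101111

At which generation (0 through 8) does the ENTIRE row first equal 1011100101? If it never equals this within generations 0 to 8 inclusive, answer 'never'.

Gen 0: 1001101111
Gen 1 (rule 101): 1000110001
Gen 2 (rule 41): 0010100100
Gen 3 (rule 101): 1011100101
Gen 4 (rule 41): 0110000010
Gen 5 (rule 101): 0010111010
Gen 6 (rule 41): 1001100100
Gen 7 (rule 101): 1000100101
Gen 8 (rule 41): 0010000010

Answer: 3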